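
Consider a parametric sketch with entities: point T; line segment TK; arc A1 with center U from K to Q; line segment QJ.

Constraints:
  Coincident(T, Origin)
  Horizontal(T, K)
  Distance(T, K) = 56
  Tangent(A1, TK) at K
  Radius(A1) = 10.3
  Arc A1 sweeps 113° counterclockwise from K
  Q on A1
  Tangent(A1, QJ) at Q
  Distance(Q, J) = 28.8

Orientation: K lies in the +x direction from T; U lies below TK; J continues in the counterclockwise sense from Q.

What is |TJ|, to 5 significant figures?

70.747

T is at the origin; TK is horizontal with |TK| = 56.0 and K on the +x side, so K = (56.000, 0.0000). A1 meets TK tangentially, so UK is at right angles to TK, so U = K + (0, -10.3) = (56.000, -10.300). On A1, K sits at bearing 90° from U; a 113° counterclockwise sweep puts Q at bearing 203°, so Q = U + 10.3·(cos 203°, sin 203°) = (46.519, -14.325). The tangent condition forces UQ to be normal to QJ, so QJ runs along (−sin 203°, cos 203°); with |QJ| = 28.8, J = (57.772, -40.835). Then |TJ| = |J − T| = 70.747.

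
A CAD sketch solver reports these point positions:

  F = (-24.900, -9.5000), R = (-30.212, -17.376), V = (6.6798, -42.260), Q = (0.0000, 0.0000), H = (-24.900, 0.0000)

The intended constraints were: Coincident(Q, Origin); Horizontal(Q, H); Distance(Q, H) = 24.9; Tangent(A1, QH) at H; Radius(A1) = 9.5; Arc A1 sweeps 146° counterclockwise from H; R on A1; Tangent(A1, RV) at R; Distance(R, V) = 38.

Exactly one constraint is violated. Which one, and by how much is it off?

Distance(R, V) = 38 — off by 6.50.

Q = (0.00, 0.00) ✓; Q.y = 0.00, H.y = 0.00 ✓; |QH| = 24.90 ✓; ∠(FH, HQ) = 90.00° ✓; |FH| = 9.500 ✓; bearing(F→R) − bearing(F→H) = 146.0° ✓; |FR| = 9.500 ✓; ∠(FR, RV) = 90.00° ✓; |RV| = 44.50 ✗.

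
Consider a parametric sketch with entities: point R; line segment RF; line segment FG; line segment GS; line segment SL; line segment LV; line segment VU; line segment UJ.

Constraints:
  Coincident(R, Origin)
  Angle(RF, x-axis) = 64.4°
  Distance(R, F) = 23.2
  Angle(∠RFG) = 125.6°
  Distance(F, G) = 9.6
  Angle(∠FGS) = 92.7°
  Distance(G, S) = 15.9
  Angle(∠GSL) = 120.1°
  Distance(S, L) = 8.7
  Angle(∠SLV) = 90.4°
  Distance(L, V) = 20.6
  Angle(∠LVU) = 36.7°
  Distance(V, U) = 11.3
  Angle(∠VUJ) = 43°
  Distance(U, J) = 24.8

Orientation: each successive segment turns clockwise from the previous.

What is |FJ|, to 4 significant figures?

26.55

∠LVU = 36.7° gives VU at -10.10° from the x-axis; with |VU| = 11.3, U = (13.61, 14.20). ∠VUJ = 43.0° gives UJ at -147.1° from the x-axis; with |UJ| = 24.8, J = (-7.209, 0.7318). Then |FJ| = |J − F| = 26.55.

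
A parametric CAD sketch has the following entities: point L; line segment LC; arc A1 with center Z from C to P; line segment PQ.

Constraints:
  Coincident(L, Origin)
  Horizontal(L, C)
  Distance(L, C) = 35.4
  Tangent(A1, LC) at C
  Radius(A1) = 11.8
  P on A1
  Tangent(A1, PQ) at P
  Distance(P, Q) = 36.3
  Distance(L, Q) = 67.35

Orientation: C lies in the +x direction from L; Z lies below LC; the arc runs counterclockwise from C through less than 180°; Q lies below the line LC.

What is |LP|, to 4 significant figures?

31.91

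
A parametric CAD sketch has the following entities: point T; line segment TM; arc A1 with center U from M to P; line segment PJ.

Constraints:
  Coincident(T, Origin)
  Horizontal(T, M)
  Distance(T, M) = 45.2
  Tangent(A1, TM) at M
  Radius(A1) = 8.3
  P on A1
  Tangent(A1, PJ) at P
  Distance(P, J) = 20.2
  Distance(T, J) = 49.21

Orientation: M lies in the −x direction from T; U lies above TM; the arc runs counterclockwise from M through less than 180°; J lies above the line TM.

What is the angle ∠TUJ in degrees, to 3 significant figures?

85.2°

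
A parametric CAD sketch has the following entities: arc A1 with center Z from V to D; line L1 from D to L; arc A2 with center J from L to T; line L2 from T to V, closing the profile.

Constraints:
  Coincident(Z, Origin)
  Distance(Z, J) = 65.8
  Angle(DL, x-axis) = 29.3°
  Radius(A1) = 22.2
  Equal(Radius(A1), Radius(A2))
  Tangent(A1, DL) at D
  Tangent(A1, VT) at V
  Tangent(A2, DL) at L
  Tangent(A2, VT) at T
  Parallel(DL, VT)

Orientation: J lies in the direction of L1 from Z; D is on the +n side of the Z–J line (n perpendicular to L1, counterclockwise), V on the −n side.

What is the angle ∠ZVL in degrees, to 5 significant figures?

55.990°

Tangency of A1 to both parallel lines with radius 22.2 puts D and V at Z ± 22.2·n: D = (-10.864, 19.360), V = (10.864, -19.360). Equal radii place L and T the same way about J: L = J + 22.2·n = (46.518, 51.561), T = J − 22.2·n = (68.246, 12.841). Then cos ∠ZVL = VZ·VL / (|VZ||VL|), giving 55.990°.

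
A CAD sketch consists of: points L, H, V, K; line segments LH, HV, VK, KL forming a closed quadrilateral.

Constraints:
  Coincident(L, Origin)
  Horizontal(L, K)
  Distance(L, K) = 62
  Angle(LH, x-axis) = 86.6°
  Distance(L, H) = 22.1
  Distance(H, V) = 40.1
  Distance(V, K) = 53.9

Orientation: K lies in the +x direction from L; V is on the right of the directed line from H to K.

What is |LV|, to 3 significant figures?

20.1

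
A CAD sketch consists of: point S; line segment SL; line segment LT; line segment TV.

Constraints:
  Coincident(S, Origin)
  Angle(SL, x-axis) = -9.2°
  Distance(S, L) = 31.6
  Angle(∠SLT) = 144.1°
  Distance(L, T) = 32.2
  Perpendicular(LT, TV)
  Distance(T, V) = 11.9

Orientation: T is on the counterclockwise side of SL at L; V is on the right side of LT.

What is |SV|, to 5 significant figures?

65.318

S is at the origin; SL runs at -9.2° with length 31.6, so L = 31.6·(cos -9.2°, sin -9.2°) = (31.194, -5.0522). ∠SLT = 144.1°, so LT runs at -9.2° + (180° − 144.1°) = 26.700° from the x-axis; with |LT| = 32.2, T = L + 32.2·(cos 26.700°, sin 26.700°) = (59.960, 9.4158). LT is perpendicular to TV; with |TV| = 11.9 on the right of LT, V = T + 11.9·(0.44932, -0.89337) = (65.307, -1.2153). Then |SV| = |V − S| = 65.318.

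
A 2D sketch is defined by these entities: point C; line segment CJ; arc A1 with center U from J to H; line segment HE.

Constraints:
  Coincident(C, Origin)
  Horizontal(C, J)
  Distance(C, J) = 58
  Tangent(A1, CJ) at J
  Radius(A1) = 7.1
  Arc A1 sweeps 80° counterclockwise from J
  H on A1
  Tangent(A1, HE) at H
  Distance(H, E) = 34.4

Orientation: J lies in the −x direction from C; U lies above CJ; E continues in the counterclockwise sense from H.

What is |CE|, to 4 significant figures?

60.06

On A1, J sits at bearing -90° from U; an 80° counterclockwise sweep puts H at bearing -10°, so H = U + 7.1·(cos -10°, sin -10°) = (-51.01, 5.867). The tangent condition forces UH to be normal to HE, so HE runs along (−sin -10°, cos -10°); with |HE| = 34.4, E = (-45.03, 39.74). Then |CE| = |E − C| = 60.06.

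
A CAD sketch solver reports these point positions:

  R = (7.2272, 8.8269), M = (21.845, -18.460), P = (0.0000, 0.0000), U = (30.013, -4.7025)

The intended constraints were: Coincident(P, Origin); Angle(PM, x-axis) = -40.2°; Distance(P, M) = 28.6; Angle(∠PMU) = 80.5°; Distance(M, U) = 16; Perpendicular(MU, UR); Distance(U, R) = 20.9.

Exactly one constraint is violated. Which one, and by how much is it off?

Distance(U, R) = 20.9 — off by 5.60.

P = (0.00, 0.00) ✓; PM at -40.20° ✓; |PM| = 28.60 ✓; ∠PMU = 80.50° ✓; |MU| = 16.00 ✓; ∠(MU, UR) = 90.00° ✓; |UR| = 26.50 ✗.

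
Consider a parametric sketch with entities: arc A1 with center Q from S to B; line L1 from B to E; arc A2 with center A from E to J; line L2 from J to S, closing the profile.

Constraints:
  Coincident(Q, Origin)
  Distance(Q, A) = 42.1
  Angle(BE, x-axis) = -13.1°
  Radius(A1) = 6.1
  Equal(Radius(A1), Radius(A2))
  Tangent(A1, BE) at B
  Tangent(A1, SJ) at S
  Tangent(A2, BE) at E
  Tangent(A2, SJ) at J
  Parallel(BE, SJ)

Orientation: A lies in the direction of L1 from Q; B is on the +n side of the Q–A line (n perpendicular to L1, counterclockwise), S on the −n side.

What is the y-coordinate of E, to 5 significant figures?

-3.6008

The slot axis is L1's direction at -13.1°, so u = (cos -13.1°, sin -13.1°) = (0.97398, -0.22665) and n = (−sin -13.1°, cos -13.1°) = (0.22665, 0.97398). Q is at the origin and A lies 42.1 along u from Q, so A = 42.1·u = (41.004, -9.5420). Tangency of A1 to both parallel lines with radius 6.1 puts B and S at Q ± 6.1·n: B = (1.3826, 5.9413), S = (-1.3826, -5.9413). Equal radii place E and J the same way about A: E = A + 6.1·n = (42.387, -3.6008), J = A − 6.1·n = (39.622, -15.483). So E.y = -3.6008.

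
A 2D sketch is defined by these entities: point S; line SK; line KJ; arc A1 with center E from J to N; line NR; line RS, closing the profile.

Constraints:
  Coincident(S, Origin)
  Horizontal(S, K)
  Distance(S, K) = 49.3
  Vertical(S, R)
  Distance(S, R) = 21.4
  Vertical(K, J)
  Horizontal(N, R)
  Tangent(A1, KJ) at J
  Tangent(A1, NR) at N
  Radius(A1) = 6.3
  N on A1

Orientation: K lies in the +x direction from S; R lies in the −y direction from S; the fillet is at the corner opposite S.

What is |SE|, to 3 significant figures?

45.6

S is at the origin; S and K share the same y with |SK| = 49.3 and K on the +x side, so K = (49.3, 0.00). S and R share the same x with |SR| = 21.4 and R on the −y side, so R = (0.00, -21.4). The virtual corner opposite S is at (49.3, -21.4). A1 meets KJ tangentially, so EJ is at right angles to KJ and tangency of A1 to NR means the radius EN is perpendicular to NR, with radius 6.3, so the center E sits 6.3 in from both sides at E = (43.0, -15.1). Then |SE| = |E − S| = 45.6.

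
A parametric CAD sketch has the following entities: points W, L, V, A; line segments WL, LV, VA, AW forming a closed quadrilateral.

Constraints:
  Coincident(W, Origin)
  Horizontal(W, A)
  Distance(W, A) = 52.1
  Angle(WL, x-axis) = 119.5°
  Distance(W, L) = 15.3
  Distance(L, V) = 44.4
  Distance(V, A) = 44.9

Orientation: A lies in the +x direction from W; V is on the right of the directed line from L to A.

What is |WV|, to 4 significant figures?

29.10

W is at the origin; W and A share the same y with |WA| = 52.1 and A in +x, so A = (52.1, 0). WL runs at 119.5° with |WL| = 15.3, so L = (-7.534, 13.32). V is determined by |LV| = 44.4 and |VA| = 44.9 together: it lies at the intersection of circle(L, 44.4) and circle(A, 44.9). With |LA| = 61.10, the foot of the radical line on LA is 30.19 from L and the perpendicular offset is √(44.4² − 30.19²) = 32.56. Taking the right-of-LA solution: V = (14.83, -25.04).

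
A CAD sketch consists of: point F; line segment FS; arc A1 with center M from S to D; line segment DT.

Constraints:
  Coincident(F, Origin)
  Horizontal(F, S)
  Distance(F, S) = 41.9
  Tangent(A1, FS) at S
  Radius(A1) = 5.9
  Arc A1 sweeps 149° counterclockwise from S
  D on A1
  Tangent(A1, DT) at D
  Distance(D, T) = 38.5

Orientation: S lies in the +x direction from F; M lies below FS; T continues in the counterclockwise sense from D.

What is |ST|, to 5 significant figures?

42.960

F is at the origin; FS is horizontal with |FS| = 41.9 and S on the +x side, so S = (41.900, 0.0000). The tangent condition forces MS to be normal to FS, so M = S + (0, -5.9) = (41.900, -5.9000). On A1, S sits at bearing 90° from M; a 149° counterclockwise sweep puts D at bearing 239°, so D = M + 5.9·(cos 239°, sin 239°) = (38.861, -10.957). The tangent condition forces MD to be normal to DT, so DT runs along (−sin 239°, cos 239°); with |DT| = 38.5, T = (71.862, -30.786). Then |ST| = |T − S| = 42.960.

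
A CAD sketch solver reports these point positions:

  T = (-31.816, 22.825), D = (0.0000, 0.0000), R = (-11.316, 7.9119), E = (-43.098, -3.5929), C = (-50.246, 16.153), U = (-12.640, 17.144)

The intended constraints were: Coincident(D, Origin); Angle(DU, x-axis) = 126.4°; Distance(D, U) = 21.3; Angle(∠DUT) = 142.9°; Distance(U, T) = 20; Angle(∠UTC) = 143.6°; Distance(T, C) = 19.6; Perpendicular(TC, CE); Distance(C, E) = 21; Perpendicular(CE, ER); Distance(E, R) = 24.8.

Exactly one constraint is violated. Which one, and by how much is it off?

Distance(E, R) = 24.8 — off by 9.00.

D = (0.00, 0.00) ✓; DU at 126.4° ✓; |DU| = 21.30 ✓; ∠DUT = 142.9° ✓; |UT| = 20.00 ✓; ∠UTC = 143.6° ✓; |TC| = 19.60 ✓; ∠(TC, CE) = 90.00° ✓; |CE| = 21.00 ✓; ∠(CE, ER) = 90.00° ✓; |ER| = 33.80 ✗.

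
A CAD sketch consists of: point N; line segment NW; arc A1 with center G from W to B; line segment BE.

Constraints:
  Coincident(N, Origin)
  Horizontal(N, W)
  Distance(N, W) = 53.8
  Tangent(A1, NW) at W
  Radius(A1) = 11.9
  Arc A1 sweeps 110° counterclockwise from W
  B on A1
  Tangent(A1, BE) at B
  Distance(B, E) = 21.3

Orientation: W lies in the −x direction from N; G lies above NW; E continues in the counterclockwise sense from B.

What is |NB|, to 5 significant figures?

45.512

N is at the origin; NW is horizontal with |NW| = 53.8 and W on the −x side, so W = (-53.800, 0.0000). Tangency of A1 to NW means the radius GW is perpendicular to NW, so G = W + (0, 11.9) = (-53.800, 11.900). On A1, W sits at bearing -90° from G; a 110° counterclockwise sweep puts B at bearing 20°, so B = G + 11.9·(cos 20°, sin 20°) = (-42.618, 15.970). Then |NB| = |B − N| = 45.512.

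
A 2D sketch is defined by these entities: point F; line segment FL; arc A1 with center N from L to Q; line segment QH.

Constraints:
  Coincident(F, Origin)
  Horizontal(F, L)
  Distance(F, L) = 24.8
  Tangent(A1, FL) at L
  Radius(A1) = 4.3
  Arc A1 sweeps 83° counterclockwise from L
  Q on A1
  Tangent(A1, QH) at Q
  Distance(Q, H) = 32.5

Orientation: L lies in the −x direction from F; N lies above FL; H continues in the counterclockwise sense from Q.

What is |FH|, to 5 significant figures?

39.662

On A1, L sits at bearing -90° from N; an 83° counterclockwise sweep puts Q at bearing -7°, so Q = N + 4.3·(cos -7°, sin -7°) = (-20.532, 3.7760). Tangency of A1 to QH means the radius NQ is perpendicular to QH, so QH runs along (−sin -7°, cos -7°); with |QH| = 32.5, H = (-16.571, 36.034). Then |FH| = |H − F| = 39.662.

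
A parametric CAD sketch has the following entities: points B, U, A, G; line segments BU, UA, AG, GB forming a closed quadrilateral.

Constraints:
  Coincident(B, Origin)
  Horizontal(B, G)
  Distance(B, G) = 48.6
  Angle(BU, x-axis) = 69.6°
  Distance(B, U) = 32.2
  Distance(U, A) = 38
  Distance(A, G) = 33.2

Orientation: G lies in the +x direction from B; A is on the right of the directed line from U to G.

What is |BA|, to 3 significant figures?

17.9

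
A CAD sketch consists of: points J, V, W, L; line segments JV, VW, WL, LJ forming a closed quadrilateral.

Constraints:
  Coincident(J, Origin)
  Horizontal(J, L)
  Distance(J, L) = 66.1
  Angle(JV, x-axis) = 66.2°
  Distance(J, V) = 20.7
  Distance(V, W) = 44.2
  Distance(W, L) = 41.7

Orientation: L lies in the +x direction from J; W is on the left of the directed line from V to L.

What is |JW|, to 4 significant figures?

61.34

Checks: |VW| = 44.20 ✓; |WL| = 41.70 ✓.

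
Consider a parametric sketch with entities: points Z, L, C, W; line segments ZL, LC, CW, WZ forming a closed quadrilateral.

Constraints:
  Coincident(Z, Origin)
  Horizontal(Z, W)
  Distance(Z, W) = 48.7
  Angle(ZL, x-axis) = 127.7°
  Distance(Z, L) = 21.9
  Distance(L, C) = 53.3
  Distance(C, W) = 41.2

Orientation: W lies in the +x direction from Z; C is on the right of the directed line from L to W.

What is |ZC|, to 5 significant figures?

31.446

Checks: Z = (0.00, 0.00) ✓; |LC| = 53.30 ✓; |CW| = 41.20 ✓.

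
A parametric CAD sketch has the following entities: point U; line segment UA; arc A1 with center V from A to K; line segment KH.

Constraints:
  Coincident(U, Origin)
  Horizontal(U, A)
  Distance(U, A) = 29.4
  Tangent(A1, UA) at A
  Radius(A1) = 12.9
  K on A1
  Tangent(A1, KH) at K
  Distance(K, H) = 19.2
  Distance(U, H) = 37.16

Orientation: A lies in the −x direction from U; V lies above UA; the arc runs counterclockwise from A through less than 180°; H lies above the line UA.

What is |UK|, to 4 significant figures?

21.39

Checks: U.y = 0.00, A.y = 0.00 ✓; |VK| = 12.90 ✓; ∠(VK, KH) = 90.00° ✓; |KH| = 19.20 ✓; |UH| = 37.16 ✓.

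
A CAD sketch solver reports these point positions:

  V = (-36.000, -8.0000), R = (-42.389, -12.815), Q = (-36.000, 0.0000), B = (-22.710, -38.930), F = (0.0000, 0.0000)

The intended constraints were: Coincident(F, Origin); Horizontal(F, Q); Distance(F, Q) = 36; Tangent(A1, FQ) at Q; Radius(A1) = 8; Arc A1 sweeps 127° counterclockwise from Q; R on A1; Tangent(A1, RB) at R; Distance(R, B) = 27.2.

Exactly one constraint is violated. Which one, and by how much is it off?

Distance(R, B) = 27.2 — off by 5.50.

F = (0.00, 0.00) ✓; F.y = 0.00, Q.y = 0.00 ✓; |FQ| = 36.00 ✓; ∠(VQ, QF) = 90.00° ✓; |VQ| = 8.000 ✓; bearing(V→R) − bearing(V→Q) = 127.0° ✓; |VR| = 8.000 ✓; ∠(VR, RB) = 90.00° ✓; |RB| = 32.70 ✗.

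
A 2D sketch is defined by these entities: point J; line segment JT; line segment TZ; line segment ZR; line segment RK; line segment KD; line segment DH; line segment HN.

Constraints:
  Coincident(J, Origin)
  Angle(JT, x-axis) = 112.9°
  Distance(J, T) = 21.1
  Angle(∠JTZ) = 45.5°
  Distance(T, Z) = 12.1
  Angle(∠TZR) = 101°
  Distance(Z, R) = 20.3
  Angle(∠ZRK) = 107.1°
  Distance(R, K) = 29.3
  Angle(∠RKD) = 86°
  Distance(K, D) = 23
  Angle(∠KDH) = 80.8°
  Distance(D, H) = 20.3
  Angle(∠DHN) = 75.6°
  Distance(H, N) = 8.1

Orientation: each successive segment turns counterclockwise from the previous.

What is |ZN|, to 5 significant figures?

19.496

J is at the origin; JT runs at 112.9° with length 21.1, so T = (-8.2105, 19.437). ∠JTZ = 45.5° gives TZ at -112.60° from the x-axis; with |TZ| = 12.1, Z = (-12.860, 8.2662). ∠TZR = 101.0° gives ZR at -33.600° from the x-axis; with |ZR| = 20.3, R = (4.0478, -2.9677). ∠ZRK = 107.1° gives RK at 39.300° from the x-axis; with |RK| = 29.3, K = (26.721, 15.590). ∠RKD = 86.0° gives KD at 133.30° from the x-axis; with |KD| = 23.0, D = (10.948, 32.329). ∠KDH = 80.8° gives DH at -127.50° from the x-axis; with |DH| = 20.3, H = (-1.4103, 16.224). ∠DHN = 75.6° gives HN at -23.100° from the x-axis; with |HN| = 8.1, N = (6.0402, 13.046). Then |ZN| = |N − Z| = 19.496.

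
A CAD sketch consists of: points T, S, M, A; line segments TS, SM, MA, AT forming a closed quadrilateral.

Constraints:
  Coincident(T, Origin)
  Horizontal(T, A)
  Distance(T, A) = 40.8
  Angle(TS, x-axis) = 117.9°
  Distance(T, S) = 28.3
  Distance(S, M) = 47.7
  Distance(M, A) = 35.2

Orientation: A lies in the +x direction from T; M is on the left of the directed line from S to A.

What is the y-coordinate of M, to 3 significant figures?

34.4

Checks: |SM| = 47.70 ✓; |MA| = 35.20 ✓.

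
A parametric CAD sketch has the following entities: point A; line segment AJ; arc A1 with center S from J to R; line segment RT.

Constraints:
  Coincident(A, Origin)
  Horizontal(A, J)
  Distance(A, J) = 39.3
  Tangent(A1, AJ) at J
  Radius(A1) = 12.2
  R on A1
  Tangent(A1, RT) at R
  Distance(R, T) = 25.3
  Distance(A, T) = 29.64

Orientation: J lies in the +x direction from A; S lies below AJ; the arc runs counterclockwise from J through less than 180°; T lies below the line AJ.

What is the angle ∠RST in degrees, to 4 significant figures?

64.26°

A is at the origin; A and J share the same y with |AJ| = 39.3 and J on the +x side, so J = (39.30, 0.000). Since A1 is tangent to AJ there, SJ ⟂ AJ, so S = J + (0, -12.2) = (39.30, -12.20). Since SR ⟂ RT (tangency), |ST| = √(12.2² + 25.3²) = 28.09 regardless of where R sits on A1. So T lies on both circle(A, 29.64) and circle(S, 28.09); the below-AJ intersection is T = (14.69, -25.74). R is the foot of the tangent from T: R = (29.36, -5.127).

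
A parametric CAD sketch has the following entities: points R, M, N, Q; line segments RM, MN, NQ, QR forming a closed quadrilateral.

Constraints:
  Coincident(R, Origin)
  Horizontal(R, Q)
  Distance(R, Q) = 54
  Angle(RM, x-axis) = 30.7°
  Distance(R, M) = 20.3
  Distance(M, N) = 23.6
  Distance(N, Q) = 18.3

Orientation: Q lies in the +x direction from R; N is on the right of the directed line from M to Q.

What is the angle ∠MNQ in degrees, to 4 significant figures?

129.6°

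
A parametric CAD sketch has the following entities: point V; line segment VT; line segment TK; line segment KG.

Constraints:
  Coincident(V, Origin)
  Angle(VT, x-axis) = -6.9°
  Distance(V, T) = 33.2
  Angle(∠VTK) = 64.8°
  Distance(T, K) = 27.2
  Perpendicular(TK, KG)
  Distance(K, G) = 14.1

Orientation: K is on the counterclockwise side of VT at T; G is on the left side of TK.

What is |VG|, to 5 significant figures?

20.610

∠VTK = 64.8°, so TK runs at -6.9° + (180° − 64.8°) = 108.30° from the x-axis; with |TK| = 27.2, K = T + 27.2·(cos 108.30°, sin 108.30°) = (24.419, 21.836). TK is perpendicular to KG; with |KG| = 14.1 on the left of TK, G = K + 14.1·(-0.94943, -0.31399) = (11.032, 17.409). Then |VG| = |G − V| = 20.610.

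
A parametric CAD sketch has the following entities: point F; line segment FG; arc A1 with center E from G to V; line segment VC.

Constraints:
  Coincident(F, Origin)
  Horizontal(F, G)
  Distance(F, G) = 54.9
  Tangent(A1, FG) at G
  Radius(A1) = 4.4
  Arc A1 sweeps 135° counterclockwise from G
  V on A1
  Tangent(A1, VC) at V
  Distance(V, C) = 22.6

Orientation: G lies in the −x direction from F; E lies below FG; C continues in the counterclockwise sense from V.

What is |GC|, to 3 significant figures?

26.8

On A1, G sits at bearing 90° from E; a 135° counterclockwise sweep puts V at bearing 225°, so V = E + 4.4·(cos 225°, sin 225°) = (-58.0, -7.51). Since A1 is tangent to VC there, EV ⟂ VC, so VC runs along (−sin 225°, cos 225°); with |VC| = 22.6, C = (-42.0, -23.5). Then |GC| = |C − G| = 26.8.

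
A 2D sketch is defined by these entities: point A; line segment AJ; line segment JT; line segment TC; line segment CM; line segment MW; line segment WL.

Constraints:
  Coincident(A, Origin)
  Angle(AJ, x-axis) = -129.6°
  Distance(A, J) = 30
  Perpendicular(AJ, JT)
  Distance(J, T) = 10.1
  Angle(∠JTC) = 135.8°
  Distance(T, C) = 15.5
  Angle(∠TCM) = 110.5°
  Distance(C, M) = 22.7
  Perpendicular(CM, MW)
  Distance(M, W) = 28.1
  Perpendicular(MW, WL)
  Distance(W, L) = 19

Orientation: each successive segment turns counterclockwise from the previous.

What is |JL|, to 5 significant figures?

6.6685

A is at the origin; AJ runs at -129.6° with length 30.0, so J = (-19.123, -23.115). AJ is perpendicular to JT, so JT runs at -39.600°; with |JT| = 10.1, T = (-11.341, -29.553). ∠JTC = 135.8° gives TC at 4.6000° from the x-axis; with |TC| = 15.5, C = (4.1095, -28.310). ∠TCM = 110.5° gives CM at 74.100° from the x-axis; with |CM| = 22.7, M = (10.328, -6.4788). CM ⟂ MW, so MW runs at 164.10°; with |MW| = 28.1, W = (-16.697, 1.2195). MW is perpendicular to WL, so WL runs at -105.90°; with |WL| = 19.0, L = (-21.902, -17.054). Then |JL| = |L − J| = 6.6685.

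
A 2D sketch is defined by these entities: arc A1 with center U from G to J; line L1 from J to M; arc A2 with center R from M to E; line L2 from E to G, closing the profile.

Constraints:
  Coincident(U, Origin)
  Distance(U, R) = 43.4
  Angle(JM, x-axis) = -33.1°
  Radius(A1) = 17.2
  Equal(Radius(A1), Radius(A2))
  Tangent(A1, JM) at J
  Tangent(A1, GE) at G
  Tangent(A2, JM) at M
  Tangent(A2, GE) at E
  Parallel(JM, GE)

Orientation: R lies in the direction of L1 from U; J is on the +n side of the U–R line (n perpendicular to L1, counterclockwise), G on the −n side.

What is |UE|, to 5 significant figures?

46.684

The slot axis is L1's direction at -33.1°, so u = (cos -33.1°, sin -33.1°) = (0.83772, -0.54610) and n = (−sin -33.1°, cos -33.1°) = (0.54610, 0.83772). U is at the origin and R lies 43.4 along u from U, so R = 43.4·u = (36.357, -23.701). Tangency of A1 to both parallel lines with radius 17.2 puts J and G at U ± 17.2·n: J = (9.3930, 14.409), G = (-9.3930, -14.409). Equal radii place M and E the same way about R: M = R + 17.2·n = (45.750, -9.2921), E = R − 17.2·n = (26.964, -38.110). Then |UE| = |E − U| = 46.684.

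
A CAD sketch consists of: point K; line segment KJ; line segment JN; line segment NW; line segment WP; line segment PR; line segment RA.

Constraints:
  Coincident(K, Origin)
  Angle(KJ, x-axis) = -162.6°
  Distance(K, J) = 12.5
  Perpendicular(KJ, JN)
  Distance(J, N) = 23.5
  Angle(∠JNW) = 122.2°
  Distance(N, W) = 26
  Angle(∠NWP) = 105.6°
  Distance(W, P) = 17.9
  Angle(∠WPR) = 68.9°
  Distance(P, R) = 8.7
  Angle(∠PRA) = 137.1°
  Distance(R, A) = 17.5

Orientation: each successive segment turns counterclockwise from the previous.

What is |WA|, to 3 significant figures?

15.8

K is at the origin; KJ runs at -162.6° with length 12.5, so J = (-11.9, -3.74). The perpendicularity gives JN at right angles to KJ, so JN runs at -72.6°; with |JN| = 23.5, N = (-4.90, -26.2). ∠JNW = 122.2° gives NW at -14.8° from the x-axis; with |NW| = 26.0, W = (20.2, -32.8). ∠NWP = 105.6° gives WP at 59.6° from the x-axis; with |WP| = 17.9, P = (29.3, -17.4). ∠WPR = 68.9° gives PR at 171° from the x-axis; with |PR| = 8.7, R = (20.7, -16.0). ∠PRA = 137.1° gives RA at -146° from the x-axis; with |RA| = 17.5, A = (6.13, -25.6). Then |WA| = |A − W| = 15.8.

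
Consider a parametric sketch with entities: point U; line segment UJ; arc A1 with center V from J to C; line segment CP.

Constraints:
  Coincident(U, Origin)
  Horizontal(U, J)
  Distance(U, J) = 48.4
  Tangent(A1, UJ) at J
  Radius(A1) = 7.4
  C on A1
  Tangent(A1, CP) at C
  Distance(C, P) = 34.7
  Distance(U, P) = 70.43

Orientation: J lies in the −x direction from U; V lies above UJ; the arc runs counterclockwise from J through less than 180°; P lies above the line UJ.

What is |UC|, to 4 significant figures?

43.03

U is at the origin; UJ is horizontal with |UJ| = 48.4 and J on the −x side, so J = (-48.40, 0.000). Since A1 is tangent to UJ there, VJ ⟂ UJ, so V = J + (0, 7.4) = (-48.40, 7.400). Since VC ⟂ CP (tangency), |VP| = √(7.4² + 34.7²) = 35.48 regardless of where C sits on A1. So P lies on both circle(U, 70.43) and circle(V, 35.48); the above-UJ intersection is P = (-56.60, 41.92). C is the foot of the tangent from P: C = (-41.71, 10.57).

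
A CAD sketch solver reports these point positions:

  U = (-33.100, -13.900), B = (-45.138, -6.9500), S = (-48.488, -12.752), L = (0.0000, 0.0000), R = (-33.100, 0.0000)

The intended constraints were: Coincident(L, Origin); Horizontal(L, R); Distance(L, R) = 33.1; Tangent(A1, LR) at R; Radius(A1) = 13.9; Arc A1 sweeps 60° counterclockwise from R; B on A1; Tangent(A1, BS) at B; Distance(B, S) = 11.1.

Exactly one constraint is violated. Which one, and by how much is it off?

Distance(B, S) = 11.1 — off by 4.40.

L = (0.00, 0.00) ✓; L.y = 0.00, R.y = 0.00 ✓; |LR| = 33.10 ✓; ∠(UR, RL) = 90.00° ✓; |UR| = 13.90 ✓; bearing(U→B) − bearing(U→R) = 60.00° ✓; |UB| = 13.90 ✓; ∠(UB, BS) = 90.00° ✓; |BS| = 6.700 ✗.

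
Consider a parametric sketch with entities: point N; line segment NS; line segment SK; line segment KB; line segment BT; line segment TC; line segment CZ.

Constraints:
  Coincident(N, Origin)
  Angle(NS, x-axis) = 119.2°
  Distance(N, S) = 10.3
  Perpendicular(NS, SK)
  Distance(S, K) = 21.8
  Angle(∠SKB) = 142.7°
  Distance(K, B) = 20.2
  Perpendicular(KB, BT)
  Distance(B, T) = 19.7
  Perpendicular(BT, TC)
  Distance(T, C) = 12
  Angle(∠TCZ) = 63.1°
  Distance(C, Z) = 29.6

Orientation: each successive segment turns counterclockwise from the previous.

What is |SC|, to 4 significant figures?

26.35

N is at the origin; NS runs at 119.2° with length 10.3, so S = (-5.025, 8.991). The perpendicularity gives SK at right angles to NS, so SK runs at -150.8°; with |SK| = 21.8, K = (-24.05, -1.644). ∠SKB = 142.7° gives KB at -113.5° from the x-axis; with |KB| = 20.2, B = (-32.11, -20.17). KB ⟂ BT, so BT runs at -23.50°; with |BT| = 19.7, T = (-14.04, -28.02). The perpendicularity gives TC at right angles to BT, so TC runs at 66.50°; with |TC| = 12.0, C = (-9.258, -17.02). Then |SC| = |C − S| = 26.35.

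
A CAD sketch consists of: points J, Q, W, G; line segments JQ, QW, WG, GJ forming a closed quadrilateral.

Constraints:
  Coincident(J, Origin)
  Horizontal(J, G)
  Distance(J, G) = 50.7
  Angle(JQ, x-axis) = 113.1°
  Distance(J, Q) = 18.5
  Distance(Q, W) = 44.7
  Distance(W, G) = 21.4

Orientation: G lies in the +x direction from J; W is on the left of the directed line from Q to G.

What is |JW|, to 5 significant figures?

41.037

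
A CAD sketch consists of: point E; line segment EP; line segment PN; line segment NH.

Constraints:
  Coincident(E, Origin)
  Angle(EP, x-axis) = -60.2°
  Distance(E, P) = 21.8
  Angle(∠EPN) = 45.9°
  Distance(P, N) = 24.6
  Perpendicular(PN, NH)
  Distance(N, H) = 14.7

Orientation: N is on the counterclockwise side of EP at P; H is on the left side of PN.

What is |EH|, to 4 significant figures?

9.477

E is at the origin; EP runs at -60.2° with length 21.8, so P = 21.8·(cos -60.2°, sin -60.2°) = (10.83, -18.92). ∠EPN = 45.9°, so PN runs at -60.2° + (180° − 45.9°) = 73.90° from the x-axis; with |PN| = 24.6, N = P + 24.6·(cos 73.90°, sin 73.90°) = (17.66, 4.718). PN is perpendicular to NH; with |NH| = 14.7 on the left of PN, H = N + 14.7·(-0.9608, 0.2773) = (3.533, 8.794). Then |EH| = |H − E| = 9.477.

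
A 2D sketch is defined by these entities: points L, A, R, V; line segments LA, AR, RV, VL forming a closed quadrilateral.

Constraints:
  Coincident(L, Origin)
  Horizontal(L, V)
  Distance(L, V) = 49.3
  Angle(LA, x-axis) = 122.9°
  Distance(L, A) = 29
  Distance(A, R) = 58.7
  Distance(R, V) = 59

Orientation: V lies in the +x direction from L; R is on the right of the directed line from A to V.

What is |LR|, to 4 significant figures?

32.23

L is at the origin; LV is horizontal with |LV| = 49.3 and V in +x, so V = (49.3, 0). LA runs at 122.9° with |LA| = 29.0, so A = (-15.75, 24.35). R is determined by |AR| = 58.7 and |RV| = 59.0 together: it lies at the intersection of circle(A, 58.7) and circle(V, 59.0). With |AV| = 69.46, the foot of the radical line on AV is 34.48 from A and the perpendicular offset is √(58.7² − 34.48²) = 47.51. Taking the right-of-AV solution: R = (-0.1183, -32.23).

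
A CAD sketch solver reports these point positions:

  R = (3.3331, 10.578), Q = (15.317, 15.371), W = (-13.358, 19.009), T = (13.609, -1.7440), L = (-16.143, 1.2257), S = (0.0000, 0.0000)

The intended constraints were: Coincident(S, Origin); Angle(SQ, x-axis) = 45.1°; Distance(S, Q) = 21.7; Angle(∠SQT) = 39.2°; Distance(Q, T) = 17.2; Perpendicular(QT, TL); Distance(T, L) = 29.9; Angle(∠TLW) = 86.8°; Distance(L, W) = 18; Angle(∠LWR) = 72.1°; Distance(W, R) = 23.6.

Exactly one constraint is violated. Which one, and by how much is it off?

Distance(W, R) = 23.6 — off by 4.90.

S = (0.00, 0.00) ✓; SQ at 45.10° ✓; |SQ| = 21.70 ✓; ∠SQT = 39.20° ✓; |QT| = 17.20 ✓; ∠(QT, TL) = 90.00° ✓; |TL| = 29.90 ✓; ∠TLW = 86.80° ✓; |LW| = 18.00 ✓; ∠LWR = 72.10° ✓; |WR| = 18.70 ✗.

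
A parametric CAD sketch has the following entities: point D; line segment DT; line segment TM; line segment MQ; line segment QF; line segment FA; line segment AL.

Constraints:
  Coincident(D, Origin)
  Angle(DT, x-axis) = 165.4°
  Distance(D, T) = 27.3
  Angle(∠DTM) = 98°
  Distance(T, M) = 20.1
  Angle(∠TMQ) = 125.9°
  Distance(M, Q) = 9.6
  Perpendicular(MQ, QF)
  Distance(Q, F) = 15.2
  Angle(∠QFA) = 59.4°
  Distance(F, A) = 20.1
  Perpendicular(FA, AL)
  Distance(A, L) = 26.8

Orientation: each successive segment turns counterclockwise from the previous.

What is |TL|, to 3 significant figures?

38.7

∠QFA = 59.4° gives FA at 152° from the x-axis; with |FA| = 20.1, A = (-33.9, -2.51). FA is perpendicular to AL, so AL runs at -118°; with |AL| = 26.8, L = (-46.5, -26.2). Then |TL| = |L − T| = 38.7.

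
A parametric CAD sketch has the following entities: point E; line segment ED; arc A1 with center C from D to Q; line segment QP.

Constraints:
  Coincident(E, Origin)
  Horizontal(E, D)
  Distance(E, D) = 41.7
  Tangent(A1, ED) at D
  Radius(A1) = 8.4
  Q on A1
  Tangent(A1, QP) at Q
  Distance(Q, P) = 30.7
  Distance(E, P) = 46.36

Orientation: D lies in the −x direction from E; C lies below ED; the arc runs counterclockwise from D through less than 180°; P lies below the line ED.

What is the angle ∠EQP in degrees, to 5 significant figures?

65.075°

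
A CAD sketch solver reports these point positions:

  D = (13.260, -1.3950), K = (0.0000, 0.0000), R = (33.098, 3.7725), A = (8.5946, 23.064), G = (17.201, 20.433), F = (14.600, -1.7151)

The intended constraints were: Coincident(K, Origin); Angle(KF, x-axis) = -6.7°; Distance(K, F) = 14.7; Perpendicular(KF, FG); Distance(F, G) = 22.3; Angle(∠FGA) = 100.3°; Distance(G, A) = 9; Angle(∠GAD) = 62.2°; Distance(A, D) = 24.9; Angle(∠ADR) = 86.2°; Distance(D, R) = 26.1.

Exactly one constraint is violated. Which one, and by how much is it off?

Distance(D, R) = 26.1 — off by 5.60.

K = (0.00, 0.00) ✓; KF at -6.700° ✓; |KF| = 14.70 ✓; ∠(KF, FG) = 90.00° ✓; |FG| = 22.30 ✓; ∠FGA = 100.3° ✓; |GA| = 9.000 ✓; ∠GAD = 62.20° ✓; |AD| = 24.90 ✓; ∠ADR = 86.20° ✓; |DR| = 20.50 ✗.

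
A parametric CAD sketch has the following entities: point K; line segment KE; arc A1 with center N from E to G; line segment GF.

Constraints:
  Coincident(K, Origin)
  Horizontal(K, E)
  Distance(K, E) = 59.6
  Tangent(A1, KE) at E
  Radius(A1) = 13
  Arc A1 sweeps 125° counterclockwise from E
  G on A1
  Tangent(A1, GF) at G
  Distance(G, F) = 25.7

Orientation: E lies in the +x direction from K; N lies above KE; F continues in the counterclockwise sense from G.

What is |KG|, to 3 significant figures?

73.2

A1 meets KE tangentially, so NE is at right angles to KE, so N = E + (0, 13) = (59.6, 13.0). On A1, E sits at bearing -90° from N; a 125° counterclockwise sweep puts G at bearing 35°, so G = N + 13.0·(cos 35°, sin 35°) = (70.2, 20.5). Then |KG| = |G − K| = 73.2.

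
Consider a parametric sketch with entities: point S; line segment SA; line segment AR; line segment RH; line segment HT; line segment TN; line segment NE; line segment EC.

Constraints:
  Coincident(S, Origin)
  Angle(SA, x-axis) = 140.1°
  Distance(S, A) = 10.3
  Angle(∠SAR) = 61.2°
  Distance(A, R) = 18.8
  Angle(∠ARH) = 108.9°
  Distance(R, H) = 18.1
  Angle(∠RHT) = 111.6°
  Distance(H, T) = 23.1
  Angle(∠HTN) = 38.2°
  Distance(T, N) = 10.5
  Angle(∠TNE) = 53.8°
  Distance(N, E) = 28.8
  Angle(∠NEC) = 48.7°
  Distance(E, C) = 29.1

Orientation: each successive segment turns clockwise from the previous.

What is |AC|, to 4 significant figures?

43.68

S is at the origin; SA runs at 140.1° with length 10.3, so A = (-7.902, 6.607). ∠SAR = 61.2° gives AR at 21.30° from the x-axis; with |AR| = 18.8, R = (9.614, 13.44). ∠ARH = 108.9° gives RH at -49.80° from the x-axis; with |RH| = 18.1, H = (21.30, -0.3887). ∠RHT = 111.6° gives HT at -118.2° from the x-axis; with |HT| = 23.1, T = (10.38, -20.75). ∠HTN = 38.2° gives TN at 100.0° from the x-axis; with |TN| = 10.5, N = (8.558, -10.41). ∠TNE = 53.8° gives NE at -26.20° from the x-axis; with |NE| = 28.8, E = (34.40, -23.12). ∠NEC = 48.7° gives EC at -157.5° from the x-axis; with |EC| = 29.1, C = (7.514, -34.26). Then |AC| = |C − A| = 43.68.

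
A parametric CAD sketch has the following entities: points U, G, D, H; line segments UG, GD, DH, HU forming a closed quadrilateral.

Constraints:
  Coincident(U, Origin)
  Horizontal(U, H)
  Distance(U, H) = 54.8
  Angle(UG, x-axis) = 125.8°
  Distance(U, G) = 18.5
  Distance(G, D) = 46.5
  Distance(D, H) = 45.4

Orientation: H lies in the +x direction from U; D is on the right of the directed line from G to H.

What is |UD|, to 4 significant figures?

28.00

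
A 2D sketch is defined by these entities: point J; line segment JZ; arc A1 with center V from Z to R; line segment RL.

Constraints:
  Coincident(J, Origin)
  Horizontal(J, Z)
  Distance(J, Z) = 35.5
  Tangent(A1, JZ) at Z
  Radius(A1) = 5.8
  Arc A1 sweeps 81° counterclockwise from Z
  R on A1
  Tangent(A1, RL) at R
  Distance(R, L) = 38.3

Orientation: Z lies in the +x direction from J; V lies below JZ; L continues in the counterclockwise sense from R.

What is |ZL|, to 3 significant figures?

44.3

J is at the origin; JZ is horizontal with |JZ| = 35.5 and Z on the +x side, so Z = (35.5, 0.00). Tangency of A1 to JZ means the radius VZ is perpendicular to JZ, so V = Z + (0, -5.8) = (35.5, -5.80). On A1, Z sits at bearing 90° from V; an 81° counterclockwise sweep puts R at bearing 171°, so R = V + 5.8·(cos 171°, sin 171°) = (29.8, -4.89). A1 meets RL tangentially, so VR is at right angles to RL, so RL runs along (−sin 171°, cos 171°); with |RL| = 38.3, L = (23.8, -42.7). Then |ZL| = |L − Z| = 44.3.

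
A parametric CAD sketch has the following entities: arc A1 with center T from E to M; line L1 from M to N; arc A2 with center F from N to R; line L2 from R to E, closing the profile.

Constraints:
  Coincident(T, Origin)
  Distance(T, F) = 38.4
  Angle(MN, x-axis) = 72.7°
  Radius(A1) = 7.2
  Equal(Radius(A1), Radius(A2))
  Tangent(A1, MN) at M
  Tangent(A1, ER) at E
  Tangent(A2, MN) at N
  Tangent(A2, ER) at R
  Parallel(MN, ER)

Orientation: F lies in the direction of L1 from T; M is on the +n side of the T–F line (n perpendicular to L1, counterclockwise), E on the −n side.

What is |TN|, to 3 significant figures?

39.1

Tangency of A1 to both parallel lines with radius 7.2 puts M and E at T ± 7.2·n: M = (-6.87, 2.14), E = (6.87, -2.14). Equal radii place N and R the same way about F: N = F + 7.2·n = (4.54, 38.8), R = F − 7.2·n = (18.3, 34.5). Then |TN| = |N − T| = 39.1.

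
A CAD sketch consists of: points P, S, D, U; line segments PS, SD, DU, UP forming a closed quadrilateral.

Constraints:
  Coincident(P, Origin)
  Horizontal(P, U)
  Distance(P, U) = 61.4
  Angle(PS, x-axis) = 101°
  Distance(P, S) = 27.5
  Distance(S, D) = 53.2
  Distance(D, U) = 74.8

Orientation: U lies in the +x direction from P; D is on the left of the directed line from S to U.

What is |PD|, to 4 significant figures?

73.57

P is at the origin; P and U share the same y with |PU| = 61.4 and U in +x, so U = (61.4, 0). PS runs at 101.0° with |PS| = 27.5, so S = (-5.247, 26.99). D is determined by |SD| = 53.2 and |DU| = 74.8 together: it lies at the intersection of circle(S, 53.2) and circle(U, 74.8). With |SU| = 71.91, the foot of the radical line on SU is 16.73 from S and the perpendicular offset is √(53.2² − 16.73²) = 50.50. Taking the left-of-SU solution: D = (29.22, 67.52).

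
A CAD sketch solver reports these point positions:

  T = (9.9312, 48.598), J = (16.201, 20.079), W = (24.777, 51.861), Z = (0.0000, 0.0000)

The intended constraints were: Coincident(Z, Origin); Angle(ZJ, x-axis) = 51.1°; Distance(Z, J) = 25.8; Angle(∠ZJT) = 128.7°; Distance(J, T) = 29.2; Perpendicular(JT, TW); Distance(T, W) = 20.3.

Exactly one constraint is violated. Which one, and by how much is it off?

Distance(T, W) = 20.3 — off by 5.10.

Z = (0.00, 0.00) ✓; ZJ at 51.10° ✓; |ZJ| = 25.80 ✓; ∠ZJT = 128.7° ✓; |JT| = 29.20 ✓; ∠(JT, TW) = 90.00° ✓; |TW| = 15.20 ✗.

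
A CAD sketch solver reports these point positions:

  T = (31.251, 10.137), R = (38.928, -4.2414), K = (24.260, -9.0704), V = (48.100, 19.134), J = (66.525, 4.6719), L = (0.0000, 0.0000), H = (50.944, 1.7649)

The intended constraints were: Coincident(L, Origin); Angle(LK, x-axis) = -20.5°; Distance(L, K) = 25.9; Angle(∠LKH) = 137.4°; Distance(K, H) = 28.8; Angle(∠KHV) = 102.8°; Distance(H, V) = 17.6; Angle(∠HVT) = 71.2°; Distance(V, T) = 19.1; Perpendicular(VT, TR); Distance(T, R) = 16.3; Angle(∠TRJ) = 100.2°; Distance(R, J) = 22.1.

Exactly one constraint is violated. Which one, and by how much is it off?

Distance(R, J) = 22.1 — off by 6.90.

L = (0.00, 0.00) ✓; LK at -20.50° ✓; |LK| = 25.90 ✓; ∠LKH = 137.4° ✓; |KH| = 28.80 ✓; ∠KHV = 102.8° ✓; |HV| = 17.60 ✓; ∠HVT = 71.20° ✓; |VT| = 19.10 ✓; ∠(VT, TR) = 90.00° ✓; |TR| = 16.30 ✓; ∠TRJ = 100.2° ✓; |RJ| = 29.00 ✗.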